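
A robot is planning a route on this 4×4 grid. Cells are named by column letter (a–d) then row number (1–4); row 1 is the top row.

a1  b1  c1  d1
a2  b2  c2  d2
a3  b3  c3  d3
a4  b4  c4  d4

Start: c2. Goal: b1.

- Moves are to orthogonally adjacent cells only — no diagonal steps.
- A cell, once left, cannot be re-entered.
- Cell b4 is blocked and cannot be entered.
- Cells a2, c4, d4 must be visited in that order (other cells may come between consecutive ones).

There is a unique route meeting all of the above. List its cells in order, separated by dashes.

The waypoints must appear in the order a2, c4, d4, with no cell reused.
Route from c2: left 2 to a2, down 1 to a3, right 2 to c3, down 1 to c4, right 1 to d4, up 3 to d1, left 2 to b1 — 12 moves in all.
Check: order respected (a2 at step 2, c4 at step 6, d4 at step 7).

c2 - b2 - a2 - a3 - b3 - c3 - c4 - d4 - d3 - d2 - d1 - c1 - b1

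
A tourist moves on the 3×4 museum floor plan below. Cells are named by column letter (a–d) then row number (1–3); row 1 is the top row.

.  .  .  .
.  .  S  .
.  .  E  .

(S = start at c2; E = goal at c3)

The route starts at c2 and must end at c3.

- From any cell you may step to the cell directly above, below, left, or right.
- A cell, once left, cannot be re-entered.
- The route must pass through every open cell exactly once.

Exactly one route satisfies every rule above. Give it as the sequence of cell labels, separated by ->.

c2 -> b2 -> b3 -> a3 -> a2 -> a1 -> b1 -> c1 -> d1 -> d2 -> d3 -> c3

Need to visit all 12 open cells exactly once, starting at c2 and ending at c3.
Route from c2: left 1 to b2, down 1 to b3, left 1 to a3, up 2 to a1, right 3 to d1, down 2 to d3, left 1 to c3 — 11 moves in all.
Check: all 12 open cells covered.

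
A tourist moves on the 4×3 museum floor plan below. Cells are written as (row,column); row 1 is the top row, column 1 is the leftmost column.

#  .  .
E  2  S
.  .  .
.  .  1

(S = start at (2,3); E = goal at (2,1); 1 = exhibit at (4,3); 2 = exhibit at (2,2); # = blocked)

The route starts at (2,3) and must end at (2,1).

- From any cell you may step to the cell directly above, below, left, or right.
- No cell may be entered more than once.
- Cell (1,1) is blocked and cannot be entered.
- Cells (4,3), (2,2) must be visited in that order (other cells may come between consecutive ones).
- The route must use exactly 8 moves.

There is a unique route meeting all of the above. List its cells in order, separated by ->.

The waypoints must appear in the order (4,3), (2,2), with no cell reused.
Route from (2,3): down 2 to (4,3), left 2 to (4,1), up 1 to (3,1), right 1 to (3,2), up 1 to (2,2), left 1 to (2,1) — 8 moves in all.
Check: order respected (1 at step 2, 2 at step 7); 8 moves as required.

(2,3) -> (3,3) -> (4,3) -> (4,2) -> (4,1) -> (3,1) -> (3,2) -> (2,2) -> (2,1)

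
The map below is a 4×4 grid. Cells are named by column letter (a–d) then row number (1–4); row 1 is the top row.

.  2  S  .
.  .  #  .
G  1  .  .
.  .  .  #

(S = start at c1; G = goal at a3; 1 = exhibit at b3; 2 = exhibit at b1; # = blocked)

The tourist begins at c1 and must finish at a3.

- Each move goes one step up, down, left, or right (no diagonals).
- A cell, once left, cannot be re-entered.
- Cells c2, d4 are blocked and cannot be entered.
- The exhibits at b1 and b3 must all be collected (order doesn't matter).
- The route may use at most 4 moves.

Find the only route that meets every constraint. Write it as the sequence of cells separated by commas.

c1, b1, b2, b3, a3

Any route must reach b1 and b3 and still end at a3 within 4 moves, so the order of the required stops is forced.
Route from c1: left 1 to b1, down 2 to b3, left 1 to a3 — 4 moves in all.
Check: all required cells visited; 4 ≤ 4 moves.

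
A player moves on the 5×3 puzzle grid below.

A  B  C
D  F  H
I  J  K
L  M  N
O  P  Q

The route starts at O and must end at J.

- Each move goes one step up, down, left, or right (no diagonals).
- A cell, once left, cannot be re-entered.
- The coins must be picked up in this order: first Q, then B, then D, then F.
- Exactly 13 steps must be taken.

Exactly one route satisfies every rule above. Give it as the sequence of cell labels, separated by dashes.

O - L - M - P - Q - N - K - H - C - B - A - D - F - J

The waypoints must appear in the order Q, B, D, F, with no cell reused.
Route from O: up to L, right to M, down to P, right to Q, 4× up (reaching C), 2× left (reaching A), down to D, right to F, down to J — 13 moves in all.
Check: order respected (Q at step 4, B at step 9, D at step 11, F at step 12); 13 moves as required.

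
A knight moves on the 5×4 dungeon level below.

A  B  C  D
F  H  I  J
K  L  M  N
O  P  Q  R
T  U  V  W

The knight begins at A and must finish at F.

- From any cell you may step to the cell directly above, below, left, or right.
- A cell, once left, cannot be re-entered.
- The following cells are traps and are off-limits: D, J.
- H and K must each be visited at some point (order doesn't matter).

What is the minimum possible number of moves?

Any route passes through H and K in some order between A and F. Summing Manhattan distances along each leg and taking the cheapest ordering (A → K → H → F) gives a lower bound of 2 + 2 + 1 = 5 moves.
A route of 5 moves achieves this: A → B → H → L → K → F.
Since 5 matches the lower bound, it is optimal.

5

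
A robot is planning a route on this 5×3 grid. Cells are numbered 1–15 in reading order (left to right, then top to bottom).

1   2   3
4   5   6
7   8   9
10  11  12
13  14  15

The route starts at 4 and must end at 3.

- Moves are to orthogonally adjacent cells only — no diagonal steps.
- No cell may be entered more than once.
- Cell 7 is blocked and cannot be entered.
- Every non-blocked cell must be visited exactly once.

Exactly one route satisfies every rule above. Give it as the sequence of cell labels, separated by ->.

4 -> 1 -> 2 -> 5 -> 8 -> 11 -> 10 -> 13 -> 14 -> 15 -> 12 -> 9 -> 6 -> 3

Need to visit all 14 open cells exactly once, starting at 4 and ending at 3.
Route from 4: up 1 to 1, right 1 to 2, down 3 to 11, left 1 to 10, down 1 to 13, right 2 to 15, up 4 to 3 — 13 moves in all.
Check: all 14 open cells covered.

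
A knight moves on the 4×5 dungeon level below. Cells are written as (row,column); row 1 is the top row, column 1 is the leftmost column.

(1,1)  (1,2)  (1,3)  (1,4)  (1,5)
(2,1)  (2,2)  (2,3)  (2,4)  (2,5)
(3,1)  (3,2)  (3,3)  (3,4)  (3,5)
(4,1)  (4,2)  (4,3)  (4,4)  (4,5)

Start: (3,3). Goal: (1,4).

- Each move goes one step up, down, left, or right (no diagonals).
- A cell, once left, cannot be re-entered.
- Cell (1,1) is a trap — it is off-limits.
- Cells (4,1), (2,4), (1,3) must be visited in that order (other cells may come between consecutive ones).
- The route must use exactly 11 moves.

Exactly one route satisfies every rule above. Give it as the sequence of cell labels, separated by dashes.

(3,3) - (3,2) - (3,1) - (4,1) - (4,2) - (4,3) - (4,4) - (3,4) - (2,4) - (2,3) - (1,3) - (1,4)

The waypoints must appear in the order (4,1), (2,4), (1,3), with no cell reused.
Route from (3,3): left 2 to (3,1), down 1 to (4,1), right 3 to (4,4), up 2 to (2,4), left 1 to (2,3), up 1 to (1,3), right 1 to (1,4) — 11 moves in all.
Check: order respected ((4,1) at step 3, (2,4) at step 8, (1,3) at step 10); 11 moves as required.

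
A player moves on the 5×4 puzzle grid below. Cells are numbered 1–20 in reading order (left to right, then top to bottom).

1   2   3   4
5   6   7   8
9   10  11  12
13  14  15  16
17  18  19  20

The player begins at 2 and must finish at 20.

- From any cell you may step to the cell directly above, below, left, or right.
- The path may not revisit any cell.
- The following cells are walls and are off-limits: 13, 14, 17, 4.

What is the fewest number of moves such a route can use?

The Manhattan distance from 2 to 20 is |1−5| + |2−4| = 6, so at least 6 moves are needed.
A route of 6 moves achieves this: 2 → 6 → 10 → 11 → 15 → 19 → 20.
Since 6 matches the lower bound, it is optimal.

6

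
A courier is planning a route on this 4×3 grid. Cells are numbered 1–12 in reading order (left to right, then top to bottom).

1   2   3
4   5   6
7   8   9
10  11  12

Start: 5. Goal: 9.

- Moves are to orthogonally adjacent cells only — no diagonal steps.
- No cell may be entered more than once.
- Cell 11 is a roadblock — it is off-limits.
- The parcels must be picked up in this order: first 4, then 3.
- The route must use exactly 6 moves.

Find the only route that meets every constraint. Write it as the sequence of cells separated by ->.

The waypoints must appear in the order 4, 3, with no cell reused.
Route from 5: left 1 to 4, up 1 to 1, right 2 to 3, down 2 to 9 — 6 moves in all.
Check: order respected (4 at step 1, 3 at step 4); 6 moves as required.

5 -> 4 -> 1 -> 2 -> 3 -> 6 -> 9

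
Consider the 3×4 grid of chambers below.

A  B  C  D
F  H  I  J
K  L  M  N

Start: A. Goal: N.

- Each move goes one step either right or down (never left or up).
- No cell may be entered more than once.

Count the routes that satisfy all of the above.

A right/down-only route from A to N makes exactly 2 down-moves and 3 right-moves in some order.
With no other constraints that would be C(5,2) = 10 routes.
That gives 10 routes.

10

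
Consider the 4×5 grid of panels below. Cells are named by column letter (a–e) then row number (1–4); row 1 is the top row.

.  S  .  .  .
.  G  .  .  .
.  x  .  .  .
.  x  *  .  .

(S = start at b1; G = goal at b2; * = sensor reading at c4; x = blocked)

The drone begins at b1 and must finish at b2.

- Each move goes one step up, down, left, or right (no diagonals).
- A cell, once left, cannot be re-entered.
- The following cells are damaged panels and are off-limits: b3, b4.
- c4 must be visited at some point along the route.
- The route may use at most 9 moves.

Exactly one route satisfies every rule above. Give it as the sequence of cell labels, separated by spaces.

The 9-move cap with required stops at c4 leaves no slack for detours.
Route from b1: right 2 to d1, down 3 to d4, left 1 to c4, up 2 to c2, left 1 to b2 — 9 moves in all.
Check: all required cells visited; 9 ≤ 9 moves.

b1 c1 d1 d2 d3 d4 c4 c3 c2 b2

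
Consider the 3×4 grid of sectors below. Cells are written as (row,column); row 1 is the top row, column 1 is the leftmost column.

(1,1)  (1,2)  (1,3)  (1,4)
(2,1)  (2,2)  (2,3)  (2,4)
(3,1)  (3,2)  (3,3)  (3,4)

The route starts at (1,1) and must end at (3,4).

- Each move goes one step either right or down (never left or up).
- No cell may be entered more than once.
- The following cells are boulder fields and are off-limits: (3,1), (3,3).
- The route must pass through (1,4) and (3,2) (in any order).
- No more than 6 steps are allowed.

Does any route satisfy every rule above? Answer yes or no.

(3,2) is below but to the left of (1,4): going (1,4) → (3,2) would need a leftward move and (3,2) → (1,4) an upward move, so no right/down-only route can visit both required cells.

no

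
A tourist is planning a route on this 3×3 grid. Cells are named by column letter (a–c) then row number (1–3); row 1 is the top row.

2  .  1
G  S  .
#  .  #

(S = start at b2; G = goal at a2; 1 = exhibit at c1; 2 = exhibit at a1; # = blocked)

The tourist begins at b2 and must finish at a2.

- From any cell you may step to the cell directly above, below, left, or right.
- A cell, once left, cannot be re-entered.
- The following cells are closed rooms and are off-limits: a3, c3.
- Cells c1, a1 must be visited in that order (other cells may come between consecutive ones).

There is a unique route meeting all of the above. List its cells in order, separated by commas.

The waypoints must appear in the order c1, a1, with no cell reused.
Route from b2: right 1 to c2, up 1 to c1, left 2 to a1, down 1 to a2 — 5 moves in all.
Check: order respected (1 at step 2, 2 at step 4).

b2, c2, c1, b1, a1, a2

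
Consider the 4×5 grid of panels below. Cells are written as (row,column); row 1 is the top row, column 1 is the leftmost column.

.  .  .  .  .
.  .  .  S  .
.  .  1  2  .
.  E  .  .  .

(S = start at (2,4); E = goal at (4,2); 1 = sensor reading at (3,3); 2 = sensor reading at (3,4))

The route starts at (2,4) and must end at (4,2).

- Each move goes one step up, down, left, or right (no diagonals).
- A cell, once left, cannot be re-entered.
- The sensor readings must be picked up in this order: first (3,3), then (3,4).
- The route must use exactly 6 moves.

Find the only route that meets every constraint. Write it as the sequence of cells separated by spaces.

(2,4) (2,3) (3,3) (3,4) (4,4) (4,3) (4,2)

The waypoints must appear in the order (3,3), (3,4), with no cell reused.
Route from (2,4): left 1 to (2,3), down 1 to (3,3), right 1 to (3,4), down 1 to (4,4), left 2 to (4,2) — 6 moves in all.
Check: order respected (1 at step 2, 2 at step 3); 6 moves as required.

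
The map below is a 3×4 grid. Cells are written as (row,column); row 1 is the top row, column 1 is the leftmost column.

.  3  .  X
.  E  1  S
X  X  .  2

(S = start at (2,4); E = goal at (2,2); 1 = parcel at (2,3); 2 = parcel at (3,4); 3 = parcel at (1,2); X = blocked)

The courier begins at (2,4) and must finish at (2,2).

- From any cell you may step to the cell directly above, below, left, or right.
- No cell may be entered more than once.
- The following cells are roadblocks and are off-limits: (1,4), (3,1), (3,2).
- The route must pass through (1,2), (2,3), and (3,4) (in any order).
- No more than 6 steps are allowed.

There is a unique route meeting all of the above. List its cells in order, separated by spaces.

The 6-move cap with required stops at (1,2), (2,3), (3,4) leaves no slack for detours.
Route from (2,4): down to (3,4), left to (3,3), 2× up (reaching (1,3)), left to (1,2), down to (2,2) — 6 moves in all.
Check: all required cells visited; 6 ≤ 6 moves.

(2,4) (3,4) (3,3) (2,3) (1,3) (1,2) (2,2)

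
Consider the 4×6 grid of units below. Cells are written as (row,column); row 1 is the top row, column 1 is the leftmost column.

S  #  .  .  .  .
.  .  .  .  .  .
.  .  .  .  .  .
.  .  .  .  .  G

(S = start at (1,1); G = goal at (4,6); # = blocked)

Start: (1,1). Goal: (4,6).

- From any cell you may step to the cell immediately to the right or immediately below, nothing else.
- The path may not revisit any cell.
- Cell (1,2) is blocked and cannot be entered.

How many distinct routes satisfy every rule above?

A right/down-only route from (1,1) to (4,6) makes exactly 3 down-moves and 5 right-moves in some order.
With no other constraints that would be C(8,3) = 56 routes.
Subtract routes through each blocked cell (inclusion–exclusion for overlaps): − through (1,2): 35 → 21.
That gives 21 routes.

21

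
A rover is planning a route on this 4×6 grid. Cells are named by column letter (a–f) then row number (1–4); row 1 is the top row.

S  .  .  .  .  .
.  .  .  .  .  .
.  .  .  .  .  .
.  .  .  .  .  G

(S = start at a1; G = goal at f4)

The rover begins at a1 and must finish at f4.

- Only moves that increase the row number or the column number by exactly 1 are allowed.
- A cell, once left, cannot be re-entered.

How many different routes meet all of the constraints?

A right/down-only route from a1 to f4 makes exactly 3 down-moves and 5 right-moves in some order.
With no other constraints that would be C(8,3) = 56 routes.
That gives 56 routes.

56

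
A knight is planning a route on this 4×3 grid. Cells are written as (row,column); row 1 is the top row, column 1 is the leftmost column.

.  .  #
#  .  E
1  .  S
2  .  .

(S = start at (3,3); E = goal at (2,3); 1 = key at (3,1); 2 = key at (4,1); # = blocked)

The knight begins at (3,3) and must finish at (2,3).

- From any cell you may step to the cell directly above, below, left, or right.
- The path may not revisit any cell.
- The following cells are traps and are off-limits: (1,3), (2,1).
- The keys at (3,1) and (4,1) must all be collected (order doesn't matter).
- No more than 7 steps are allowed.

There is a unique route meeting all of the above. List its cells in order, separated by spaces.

(3,3) (4,3) (4,2) (4,1) (3,1) (3,2) (2,2) (2,3)

The 7-move cap with required stops at (3,1), (4,1) leaves no slack for detours.
Route from (3,3): down to (4,3), 2× left (reaching (4,1)), up to (3,1), right to (3,2), up to (2,2), right to (2,3) — 7 moves in all.
Check: all required cells visited; 7 ≤ 7 moves.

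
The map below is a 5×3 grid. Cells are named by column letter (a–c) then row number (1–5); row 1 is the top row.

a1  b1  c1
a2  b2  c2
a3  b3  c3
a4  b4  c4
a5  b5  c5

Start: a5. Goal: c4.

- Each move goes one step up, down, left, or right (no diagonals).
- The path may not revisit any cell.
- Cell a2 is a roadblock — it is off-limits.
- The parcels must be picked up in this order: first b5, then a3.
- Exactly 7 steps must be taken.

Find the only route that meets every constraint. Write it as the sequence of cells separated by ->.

The waypoints must appear in the order b5, a3, with no cell reused.
Route from a5: right to b5, up to b4, left to a4, up to a3, 2× right (reaching c3), down to c4 — 7 moves in all.
Check: order respected (b5 at step 1, a3 at step 4); 7 moves as required.

a5 -> b5 -> b4 -> a4 -> a3 -> b3 -> c3 -> c4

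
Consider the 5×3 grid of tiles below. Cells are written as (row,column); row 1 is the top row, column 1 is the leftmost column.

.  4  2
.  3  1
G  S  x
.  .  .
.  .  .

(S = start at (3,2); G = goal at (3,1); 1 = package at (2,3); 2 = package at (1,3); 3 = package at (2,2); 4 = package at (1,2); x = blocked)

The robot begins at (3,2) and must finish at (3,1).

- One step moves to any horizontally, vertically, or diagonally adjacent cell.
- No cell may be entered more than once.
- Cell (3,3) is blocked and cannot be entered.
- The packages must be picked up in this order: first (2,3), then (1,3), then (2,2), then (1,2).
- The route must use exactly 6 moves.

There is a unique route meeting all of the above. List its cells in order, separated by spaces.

(3,2) (2,3) (1,3) (2,2) (1,2) (2,1) (3,1)

The waypoints must appear in the order (2,3), (1,3), (2,2), (1,2), with no cell reused.
Route from (3,2): up-right to (2,3), up to (1,3), down-left to (2,2), up to (1,2), down-left to (2,1), down to (3,1) — 6 moves in all.
Check: order respected (1 at step 1, 2 at step 2, 3 at step 3, 4 at step 4); 6 moves as required.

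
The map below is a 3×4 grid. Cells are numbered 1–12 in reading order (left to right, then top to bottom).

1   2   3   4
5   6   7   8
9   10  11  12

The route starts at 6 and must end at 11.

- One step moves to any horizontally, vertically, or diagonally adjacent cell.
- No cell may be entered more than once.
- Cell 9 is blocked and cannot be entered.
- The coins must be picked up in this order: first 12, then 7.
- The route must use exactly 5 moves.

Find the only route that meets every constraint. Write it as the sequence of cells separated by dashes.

The waypoints must appear in the order 12, 7, with no cell reused.
Route from 6: up-right to 3, down-right to 8, down to 12, up-left to 7, down to 11 — 5 moves in all.
Check: order respected (12 at step 3, 7 at step 4); 5 moves as required.

6 - 3 - 8 - 12 - 7 - 11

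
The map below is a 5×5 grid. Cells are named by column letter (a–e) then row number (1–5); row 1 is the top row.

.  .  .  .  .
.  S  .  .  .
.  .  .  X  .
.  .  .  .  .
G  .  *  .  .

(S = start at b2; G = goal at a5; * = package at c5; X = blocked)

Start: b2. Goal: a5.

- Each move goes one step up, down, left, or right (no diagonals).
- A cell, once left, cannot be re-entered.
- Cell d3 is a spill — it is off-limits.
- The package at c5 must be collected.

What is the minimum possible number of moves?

Any route passes through c5 somewhere between b2 and a5. Summing Manhattan distances along the two legs (b2 → c5 → a5) gives a lower bound of 4 + 2 = 6 moves.
A route of 6 moves achieves this: b2 → b3 → b4 → c4 → c5 → b5 → a5.
Since 6 matches the lower bound, it is optimal.

6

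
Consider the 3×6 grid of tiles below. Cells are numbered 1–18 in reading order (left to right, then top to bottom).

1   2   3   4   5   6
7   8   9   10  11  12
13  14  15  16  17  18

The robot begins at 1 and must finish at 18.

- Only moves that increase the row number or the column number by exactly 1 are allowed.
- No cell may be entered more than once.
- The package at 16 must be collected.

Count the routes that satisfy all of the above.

A right/down-only route from 1 to 18 makes exactly 2 down-moves and 5 right-moves in some order.
With no other constraints that would be C(7,2) = 21 routes.
Split at 16 and multiply the segment counts: 1→16: 10; 16→18: 1; product = 10.
That gives 10 routes.

10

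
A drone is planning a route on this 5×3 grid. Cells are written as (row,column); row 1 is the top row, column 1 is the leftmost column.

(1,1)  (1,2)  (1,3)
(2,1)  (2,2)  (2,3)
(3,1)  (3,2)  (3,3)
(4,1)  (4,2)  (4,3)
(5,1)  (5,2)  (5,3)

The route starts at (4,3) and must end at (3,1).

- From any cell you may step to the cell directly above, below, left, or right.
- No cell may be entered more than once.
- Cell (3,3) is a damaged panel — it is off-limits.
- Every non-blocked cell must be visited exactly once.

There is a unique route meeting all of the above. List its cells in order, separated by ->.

(4,3) -> (5,3) -> (5,2) -> (5,1) -> (4,1) -> (4,2) -> (3,2) -> (2,2) -> (2,3) -> (1,3) -> (1,2) -> (1,1) -> (2,1) -> (3,1)

Need to visit all 14 open cells exactly once, starting at (4,3) and ending at (3,1).
Route from (4,3): down 1 to (5,3), left 2 to (5,1), up 1 to (4,1), right 1 to (4,2), up 2 to (2,2), right 1 to (2,3), up 1 to (1,3), left 2 to (1,1), down 2 to (3,1) — 13 moves in all.
Check: all 14 open cells covered.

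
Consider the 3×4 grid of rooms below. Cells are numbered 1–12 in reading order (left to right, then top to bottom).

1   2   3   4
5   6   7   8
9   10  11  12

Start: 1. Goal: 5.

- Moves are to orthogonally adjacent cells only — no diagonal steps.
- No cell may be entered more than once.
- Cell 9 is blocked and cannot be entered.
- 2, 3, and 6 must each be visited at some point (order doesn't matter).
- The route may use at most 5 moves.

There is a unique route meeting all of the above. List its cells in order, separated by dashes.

1 - 2 - 3 - 7 - 6 - 5

The budget equals the shortest possible length, so every move has to be on a shortest route through the required cells.
Route from 1: right 2 to 3, down 1 to 7, left 2 to 5 — 5 moves in all.
Check: all required cells visited; 5 ≤ 5 moves.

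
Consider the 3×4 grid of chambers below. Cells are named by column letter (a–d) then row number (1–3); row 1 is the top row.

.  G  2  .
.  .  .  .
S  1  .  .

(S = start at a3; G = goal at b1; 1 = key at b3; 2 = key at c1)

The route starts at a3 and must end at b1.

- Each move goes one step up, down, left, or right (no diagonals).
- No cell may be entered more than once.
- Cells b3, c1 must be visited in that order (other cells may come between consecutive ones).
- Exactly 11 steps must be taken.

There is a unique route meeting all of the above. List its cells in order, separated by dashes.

The waypoints must appear in the order b3, c1, with no cell reused.
Route from a3: 3× right (reaching d3), 2× up (reaching d1), left to c1, down to c2, 2× left (reaching a2), up to a1, right to b1 — 11 moves in all.
Check: order respected (1 at step 1, 2 at step 6); 11 moves as required.

a3 - b3 - c3 - d3 - d2 - d1 - c1 - c2 - b2 - a2 - a1 - b1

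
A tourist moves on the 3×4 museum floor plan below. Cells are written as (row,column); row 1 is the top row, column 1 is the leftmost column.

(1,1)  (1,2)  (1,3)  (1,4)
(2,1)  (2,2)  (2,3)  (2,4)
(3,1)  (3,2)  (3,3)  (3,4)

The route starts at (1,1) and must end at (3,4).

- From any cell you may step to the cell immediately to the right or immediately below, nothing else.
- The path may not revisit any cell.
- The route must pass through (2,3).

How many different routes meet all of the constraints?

6

A right/down-only route from (1,1) to (3,4) makes exactly 2 down-moves and 3 right-moves in some order.
With no other constraints that would be C(5,2) = 10 routes.
Split at (2,3) and multiply the segment counts: (1,1)→(2,3): 3; (2,3)→(3,4): 2; product = 6.
That gives 6 routes.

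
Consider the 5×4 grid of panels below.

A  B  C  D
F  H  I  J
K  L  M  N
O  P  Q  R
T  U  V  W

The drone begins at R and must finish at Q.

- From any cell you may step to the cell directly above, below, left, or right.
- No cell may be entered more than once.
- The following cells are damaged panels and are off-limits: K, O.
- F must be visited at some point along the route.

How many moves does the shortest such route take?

Any route passes through F somewhere between R and Q. Summing Manhattan distances along the two legs (R → F → Q) gives a lower bound of 5 + 4 = 9 moves.
The shortest route satisfying every rule uses 11 moves: R → N → J → D → C → B → A → F → H → L → P → Q.
The no-revisit rule (legs can't share cells) pushes the minimum above the 9-move bound; an exhaustive check rules out every length from 9 to 10, leaving 11 as the minimum.

11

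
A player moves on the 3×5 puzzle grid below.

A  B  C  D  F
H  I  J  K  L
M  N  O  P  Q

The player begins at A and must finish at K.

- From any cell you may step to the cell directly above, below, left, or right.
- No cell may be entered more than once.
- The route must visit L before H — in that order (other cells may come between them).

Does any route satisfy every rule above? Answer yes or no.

yes

One route that works: A → B → C → D → F → L → Q → P → O → N → M → H → I → J → K.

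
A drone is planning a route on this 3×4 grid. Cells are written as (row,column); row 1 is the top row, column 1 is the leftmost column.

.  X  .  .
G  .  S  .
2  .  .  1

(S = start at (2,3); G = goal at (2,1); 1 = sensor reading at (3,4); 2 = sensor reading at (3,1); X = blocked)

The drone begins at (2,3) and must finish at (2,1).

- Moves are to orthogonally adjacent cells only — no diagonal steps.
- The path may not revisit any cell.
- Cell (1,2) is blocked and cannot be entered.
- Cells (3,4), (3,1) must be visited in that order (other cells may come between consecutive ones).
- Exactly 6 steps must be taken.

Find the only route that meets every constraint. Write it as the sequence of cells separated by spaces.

(2,3) (2,4) (3,4) (3,3) (3,2) (3,1) (2,1)

The waypoints must appear in the order (3,4), (3,1), with no cell reused.
Route from (2,3): right 1 to (2,4), down 1 to (3,4), left 3 to (3,1), up 1 to (2,1) — 6 moves in all.
Check: order respected (1 at step 2, 2 at step 5); 6 moves as required.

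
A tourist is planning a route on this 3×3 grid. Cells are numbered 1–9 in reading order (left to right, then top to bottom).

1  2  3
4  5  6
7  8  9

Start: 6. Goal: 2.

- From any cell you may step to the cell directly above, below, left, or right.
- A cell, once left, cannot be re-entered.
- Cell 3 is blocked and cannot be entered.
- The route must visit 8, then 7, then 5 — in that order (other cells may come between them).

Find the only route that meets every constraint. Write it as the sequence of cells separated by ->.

The waypoints must appear in the order 8, 7, 5, with no cell reused.
Route from 6: down 1 to 9, left 2 to 7, up 1 to 4, right 1 to 5, up 1 to 2 — 6 moves in all.
Check: order respected (8 at step 2, 7 at step 3, 5 at step 5).

6 -> 9 -> 8 -> 7 -> 4 -> 5 -> 2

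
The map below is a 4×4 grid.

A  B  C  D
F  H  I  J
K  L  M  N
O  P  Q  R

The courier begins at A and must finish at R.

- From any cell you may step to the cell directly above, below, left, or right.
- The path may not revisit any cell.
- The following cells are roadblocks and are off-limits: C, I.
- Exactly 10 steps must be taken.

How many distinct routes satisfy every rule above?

Need simple routes of exactly 10 moves from A to R (Manhattan distance 6, so 2 moves are spent on a detour and 2 undoing it).
Enumerating: A F H L K O P Q M N R | A B H L K O P Q M N R | A B H F K O P L M Q R | A B H F K O P L M N R | A B H F K O P Q M N R | A B H F K L P Q M N R.
That gives 6 routes.

6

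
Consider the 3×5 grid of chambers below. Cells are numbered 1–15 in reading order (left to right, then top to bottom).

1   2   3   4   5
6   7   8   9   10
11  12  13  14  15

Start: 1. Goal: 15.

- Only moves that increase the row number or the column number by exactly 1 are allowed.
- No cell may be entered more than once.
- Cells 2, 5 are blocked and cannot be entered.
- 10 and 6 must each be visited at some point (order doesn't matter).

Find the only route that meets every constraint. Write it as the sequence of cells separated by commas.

Moves only go right or down, so the column and row indices never decrease.
Route from 1: down to 6, 4× right (reaching 10), down to 15 — 6 moves in all.
Check: all required cells visited.

1, 6, 7, 8, 9, 10, 15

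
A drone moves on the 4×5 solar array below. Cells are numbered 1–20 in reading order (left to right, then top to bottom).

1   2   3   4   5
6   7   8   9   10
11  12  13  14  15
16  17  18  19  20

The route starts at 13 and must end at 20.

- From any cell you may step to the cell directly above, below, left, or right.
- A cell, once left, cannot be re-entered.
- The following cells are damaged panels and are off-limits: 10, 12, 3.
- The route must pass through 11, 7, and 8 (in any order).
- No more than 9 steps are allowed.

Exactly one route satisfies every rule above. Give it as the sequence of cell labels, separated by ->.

13 -> 8 -> 7 -> 6 -> 11 -> 16 -> 17 -> 18 -> 19 -> 20

Any route must reach 11, 7, and 8 and still end at 20 within 9 moves, so the order of the required stops is forced.
Route from 13: up 1 to 8, left 2 to 6, down 2 to 16, right 4 to 20 — 9 moves in all.
Check: all required cells visited; 9 ≤ 9 moves.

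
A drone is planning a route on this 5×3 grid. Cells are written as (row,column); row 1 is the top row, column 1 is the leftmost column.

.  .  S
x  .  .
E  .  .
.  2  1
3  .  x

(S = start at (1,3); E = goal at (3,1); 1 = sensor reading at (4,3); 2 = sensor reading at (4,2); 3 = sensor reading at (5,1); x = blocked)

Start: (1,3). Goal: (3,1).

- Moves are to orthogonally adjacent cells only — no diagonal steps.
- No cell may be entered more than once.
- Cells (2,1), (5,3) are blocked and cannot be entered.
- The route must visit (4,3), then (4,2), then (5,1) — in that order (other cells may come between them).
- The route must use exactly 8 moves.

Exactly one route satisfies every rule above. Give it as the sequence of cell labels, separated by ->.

The waypoints must appear in the order (4,3), (4,2), (5,1), with no cell reused.
Route from (1,3): down 3 to (4,3), left 1 to (4,2), down 1 to (5,2), left 1 to (5,1), up 2 to (3,1) — 8 moves in all.
Check: order respected (1 at step 3, 2 at step 4, 3 at step 6); 8 moves as required.

(1,3) -> (2,3) -> (3,3) -> (4,3) -> (4,2) -> (5,2) -> (5,1) -> (4,1) -> (3,1)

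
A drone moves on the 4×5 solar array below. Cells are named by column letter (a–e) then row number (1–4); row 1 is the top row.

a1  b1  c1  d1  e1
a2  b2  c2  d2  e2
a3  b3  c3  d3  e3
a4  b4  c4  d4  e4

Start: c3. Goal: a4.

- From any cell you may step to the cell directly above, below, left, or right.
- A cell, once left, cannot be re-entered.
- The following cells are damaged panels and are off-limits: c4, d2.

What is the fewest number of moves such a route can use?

3

The Manhattan distance from c3 to a4 is |3−4| + |3−1| = 3, so at least 3 moves are needed.
A route of 3 moves achieves this: c3 → b3 → b4 → a4.
Since 3 matches the lower bound, it is optimal.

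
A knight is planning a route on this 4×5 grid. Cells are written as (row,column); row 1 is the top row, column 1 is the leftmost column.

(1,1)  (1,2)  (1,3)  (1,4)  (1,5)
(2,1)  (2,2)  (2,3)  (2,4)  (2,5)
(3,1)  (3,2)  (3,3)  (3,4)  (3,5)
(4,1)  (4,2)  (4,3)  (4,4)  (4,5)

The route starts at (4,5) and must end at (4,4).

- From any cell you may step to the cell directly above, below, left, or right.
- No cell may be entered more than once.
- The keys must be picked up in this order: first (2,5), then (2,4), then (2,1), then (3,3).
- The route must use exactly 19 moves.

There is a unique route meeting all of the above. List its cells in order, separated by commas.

(4,5), (3,5), (2,5), (1,5), (1,4), (2,4), (2,3), (1,3), (1,2), (1,1), (2,1), (2,2), (3,2), (3,1), (4,1), (4,2), (4,3), (3,3), (3,4), (4,4)

The waypoints must appear in the order (2,5), (2,4), (2,1), (3,3), with no cell reused.
Route from (4,5): 3× up (reaching (1,5)), left to (1,4), down to (2,4), left to (2,3), up to (1,3), 2× left (reaching (1,1)), down to (2,1), right to (2,2), down to (3,2), left to (3,1), down to (4,1), 2× right (reaching (4,3)), up to (3,3), right to (3,4), down to (4,4) — 19 moves in all.
Check: order respected ((2,5) at step 2, (2,4) at step 5, (2,1) at step 10, (3,3) at step 17); 19 moves as required.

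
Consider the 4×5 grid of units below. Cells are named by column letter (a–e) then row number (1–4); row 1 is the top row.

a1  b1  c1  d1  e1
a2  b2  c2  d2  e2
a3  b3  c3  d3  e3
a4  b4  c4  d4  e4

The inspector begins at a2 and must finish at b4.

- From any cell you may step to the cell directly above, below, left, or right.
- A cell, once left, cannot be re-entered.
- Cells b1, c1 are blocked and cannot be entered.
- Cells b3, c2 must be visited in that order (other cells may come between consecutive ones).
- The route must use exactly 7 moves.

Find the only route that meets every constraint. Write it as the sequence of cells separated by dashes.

a2 - a3 - b3 - b2 - c2 - c3 - c4 - b4

The waypoints must appear in the order b3, c2, with no cell reused.
Route from a2: down to a3, right to b3, up to b2, right to c2, 2× down (reaching c4), left to b4 — 7 moves in all.
Check: order respected (b3 at step 2, c2 at step 4); 7 moves as required.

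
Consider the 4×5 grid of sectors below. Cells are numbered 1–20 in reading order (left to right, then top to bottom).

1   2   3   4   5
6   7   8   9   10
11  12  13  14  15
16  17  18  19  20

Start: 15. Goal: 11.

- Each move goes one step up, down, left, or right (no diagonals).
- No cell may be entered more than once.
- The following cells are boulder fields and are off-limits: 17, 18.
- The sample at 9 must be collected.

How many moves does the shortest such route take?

6

Any route passes through 9 somewhere between 15 and 11. Summing Manhattan distances along the two legs (15 → 9 → 11) gives a lower bound of 2 + 4 = 6 moves.
A route of 6 moves achieves this: 15 → 10 → 9 → 14 → 13 → 12 → 11.
Since 6 matches the lower bound, it is optimal.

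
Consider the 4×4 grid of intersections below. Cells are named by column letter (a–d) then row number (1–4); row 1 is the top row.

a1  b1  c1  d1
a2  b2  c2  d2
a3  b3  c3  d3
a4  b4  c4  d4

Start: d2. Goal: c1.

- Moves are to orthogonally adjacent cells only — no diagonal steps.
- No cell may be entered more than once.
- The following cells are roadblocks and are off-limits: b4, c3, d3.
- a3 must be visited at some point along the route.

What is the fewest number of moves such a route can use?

Any route passes through a3 somewhere between d2 and c1. Summing Manhattan distances along the two legs (d2 → a3 → c1) gives a lower bound of 4 + 4 = 8 moves.
A route of 8 moves achieves this: d2 → c2 → b2 → b3 → a3 → a2 → a1 → b1 → c1.
Since 8 matches the lower bound, it is optimal.

8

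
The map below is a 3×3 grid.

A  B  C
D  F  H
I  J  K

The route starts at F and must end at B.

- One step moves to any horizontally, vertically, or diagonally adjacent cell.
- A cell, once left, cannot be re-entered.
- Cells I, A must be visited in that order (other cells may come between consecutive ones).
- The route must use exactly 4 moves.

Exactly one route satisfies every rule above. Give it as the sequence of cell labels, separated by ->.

The waypoints must appear in the order I, A, with no cell reused.
Route from F: down-left to I, 2× up (reaching A), right to B — 4 moves in all.
Check: order respected (I at step 1, A at step 3); 4 moves as required.

F -> I -> D -> A -> B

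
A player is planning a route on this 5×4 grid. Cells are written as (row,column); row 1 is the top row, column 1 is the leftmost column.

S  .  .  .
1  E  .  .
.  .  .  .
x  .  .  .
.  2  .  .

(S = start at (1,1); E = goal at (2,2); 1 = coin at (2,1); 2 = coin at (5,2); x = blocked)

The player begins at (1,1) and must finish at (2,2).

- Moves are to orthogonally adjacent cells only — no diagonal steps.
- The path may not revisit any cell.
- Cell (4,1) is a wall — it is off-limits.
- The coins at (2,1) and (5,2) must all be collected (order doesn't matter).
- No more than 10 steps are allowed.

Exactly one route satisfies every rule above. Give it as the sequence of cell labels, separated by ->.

The 10-move cap with required stops at (2,1), (5,2) leaves no slack for detours.
Route from (1,1): down 2 to (3,1), right 1 to (3,2), down 2 to (5,2), right 1 to (5,3), up 3 to (2,3), left 1 to (2,2) — 10 moves in all.
Check: all required cells visited; 10 ≤ 10 moves.

(1,1) -> (2,1) -> (3,1) -> (3,2) -> (4,2) -> (5,2) -> (5,3) -> (4,3) -> (3,3) -> (2,3) -> (2,2)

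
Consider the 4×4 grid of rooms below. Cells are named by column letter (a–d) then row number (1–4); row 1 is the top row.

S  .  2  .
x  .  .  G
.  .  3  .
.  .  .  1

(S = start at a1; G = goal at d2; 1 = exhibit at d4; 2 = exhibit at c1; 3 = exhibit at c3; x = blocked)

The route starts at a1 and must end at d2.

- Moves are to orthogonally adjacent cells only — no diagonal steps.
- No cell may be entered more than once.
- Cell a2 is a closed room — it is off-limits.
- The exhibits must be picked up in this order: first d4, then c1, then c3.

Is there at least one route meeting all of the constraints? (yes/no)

no

Ignoring the required order, 6 revisit-free routes from a1 to d2 pass through all of d4, c1, and c3; the waypoint orders that occur are c1 → c3 → d4 (4); d4 → c3 → c1 (2) — never d4 → c1 → c3.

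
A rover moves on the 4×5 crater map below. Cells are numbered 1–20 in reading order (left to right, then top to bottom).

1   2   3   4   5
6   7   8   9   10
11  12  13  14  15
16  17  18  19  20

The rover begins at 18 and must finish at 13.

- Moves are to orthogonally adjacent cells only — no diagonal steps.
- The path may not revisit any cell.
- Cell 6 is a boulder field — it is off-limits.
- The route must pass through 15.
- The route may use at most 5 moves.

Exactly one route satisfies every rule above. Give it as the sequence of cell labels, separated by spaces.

18 19 20 15 14 13

Any route must reach 15 and still end at 13 within 5 moves, so the order of the required stops is forced.
Route from 18: 2× right (reaching 20), up to 15, 2× left (reaching 13) — 5 moves in all.
Check: all required cells visited; 5 ≤ 5 moves.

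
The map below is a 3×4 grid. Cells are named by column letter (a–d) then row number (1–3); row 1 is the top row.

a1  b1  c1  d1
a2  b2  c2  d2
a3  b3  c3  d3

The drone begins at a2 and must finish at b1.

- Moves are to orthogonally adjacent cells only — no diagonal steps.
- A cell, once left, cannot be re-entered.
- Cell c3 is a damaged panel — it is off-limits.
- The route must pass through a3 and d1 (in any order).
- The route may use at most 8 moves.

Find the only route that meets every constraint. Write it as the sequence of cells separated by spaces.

a2 a3 b3 b2 c2 d2 d1 c1 b1

Any route must reach a3 and d1 and still end at b1 within 8 moves, so the order of the required stops is forced.
Route from a2: down 1 to a3, right 1 to b3, up 1 to b2, right 2 to d2, up 1 to d1, left 2 to b1 — 8 moves in all.
Check: all required cells visited; 8 ≤ 8 moves.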